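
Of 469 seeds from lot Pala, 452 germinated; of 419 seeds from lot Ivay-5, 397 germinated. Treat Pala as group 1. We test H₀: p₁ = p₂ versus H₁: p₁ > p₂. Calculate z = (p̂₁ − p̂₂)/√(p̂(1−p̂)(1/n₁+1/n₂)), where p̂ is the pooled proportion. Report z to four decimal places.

z = 1.1803

p̂₁ = 452/469 ≈ 0.963753, p̂₂ = 397/419 ≈ 0.947494.
Pooled p̂ = (452+397)/(469+419) = 849/888 = 0.956081.
SE = √(0.04199 × 0.00451883) = 0.013775.
z = (0.963753 − 0.947494)/0.013775 = 0.016259/0.013775 = 1.1803.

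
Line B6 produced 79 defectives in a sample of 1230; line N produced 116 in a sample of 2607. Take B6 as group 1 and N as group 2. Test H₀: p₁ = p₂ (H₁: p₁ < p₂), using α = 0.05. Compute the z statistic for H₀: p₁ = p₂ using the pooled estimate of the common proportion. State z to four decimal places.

p̂₁ = 79/1230 = 0.0642276, p̂₂ = 116/2607 = 0.0444956.
Pooled p̂ = (79+116)/(1230+2607) = 195/3837 = 0.0508210.
SE = √(p̂(1−p̂)(1/n₁+1/n₂)) = √(0.0508210·0.9491790·0.00119659) = √(5.77214e-05) = 0.0075975.
z = (0.0642276 − 0.0444956)/0.0075975 = 0.0197320/0.0075975 = 2.5972.
p-value = P(Z < 2.597) ≈ 0.9953. With α = 0.05, fail to reject H₀.

z = 2.5972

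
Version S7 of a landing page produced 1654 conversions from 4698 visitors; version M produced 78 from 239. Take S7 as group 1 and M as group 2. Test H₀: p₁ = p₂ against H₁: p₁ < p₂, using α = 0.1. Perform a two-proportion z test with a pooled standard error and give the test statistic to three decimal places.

z = 0.812

p̂₁ = 1654/4698 = 0.35206, p̂₂ = 78/239 = 0.32636.
Pooled p̂ = (1654+78)/(4698+239) = 1732/4937 = 0.35082.
SE = √(0.227745 × 0.00439696) = 0.03164.
z = (0.35206 − 0.32636)/0.03164 = 0.02570/0.03164 = 0.812.
p-value = P(Z < 0.812) ≈ 0.7917, so at α = 0.1 we fail to reject H₀.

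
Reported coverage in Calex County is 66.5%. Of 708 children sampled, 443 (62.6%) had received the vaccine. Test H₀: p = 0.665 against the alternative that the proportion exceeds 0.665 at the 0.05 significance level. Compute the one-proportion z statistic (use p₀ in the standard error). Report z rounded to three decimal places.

p̂ = 443/708 ≈ 0.62571.
SE = √(p₀(1−p₀)/n) = √(0.22278/708) = 0.01774.
z = (0.62571 − 0.665)/0.01774 = -0.03929/0.01774 = -2.215.
p-value = P(Z > -2.215) ≈ 0.9866. With α = 0.05, fail to reject H₀.

z = -2.215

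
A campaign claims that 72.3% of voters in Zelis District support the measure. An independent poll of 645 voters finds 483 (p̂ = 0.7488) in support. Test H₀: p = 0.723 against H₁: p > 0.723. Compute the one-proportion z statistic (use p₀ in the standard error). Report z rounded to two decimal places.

z = 1.47

p̂ = 483/645 = 0.7488.
SE = √(p₀(1−p₀)/n) = √(0.20027/645) = 0.0176.
z = (0.7488 − 0.723)/0.0176 = 0.0258/0.0176 = 1.47.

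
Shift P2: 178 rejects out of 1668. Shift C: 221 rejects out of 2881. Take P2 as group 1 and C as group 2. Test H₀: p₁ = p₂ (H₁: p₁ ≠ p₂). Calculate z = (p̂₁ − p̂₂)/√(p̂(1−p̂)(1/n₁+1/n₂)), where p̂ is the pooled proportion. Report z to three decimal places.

z = 3.448

p̂₁ = 178/1668 ≈ 0.10671, p̂₂ = 221/2881 ≈ 0.07671.
Pooled p̂ = (178+221)/(1668+2881) = 399/4549 = 0.08771.
SE = √(p̂(1−p̂)(1/n₁+1/n₂)) = √(0.08771·0.91229·0.000946622) = √(7.57471e-05) = 0.00870.
z = (0.10671 − 0.07671)/0.00870 = 0.03000/0.00870 = 3.448.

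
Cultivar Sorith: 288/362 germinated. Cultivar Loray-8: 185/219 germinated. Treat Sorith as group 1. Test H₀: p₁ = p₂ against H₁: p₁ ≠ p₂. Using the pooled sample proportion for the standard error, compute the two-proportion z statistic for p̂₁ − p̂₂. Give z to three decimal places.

p̂₁ = 288/362 ≈ 0.795580, p̂₂ = 185/219 ≈ 0.844749.
Pooled p̂ = (288+185)/(362+219) = 473/581 = 0.814114.
SE = √(p̂(1−p̂)(1/n₁+1/n₂)) = √(0.814114·0.185886·0.00732864) = √(0.00110906) = 0.033303.
z = (0.795580 − 0.844749)/0.033303 = -0.049169/0.033303 = -1.476.
Two-sided p-value ≈ 2·Φ(−1.476) = 0.1398.

z = -1.476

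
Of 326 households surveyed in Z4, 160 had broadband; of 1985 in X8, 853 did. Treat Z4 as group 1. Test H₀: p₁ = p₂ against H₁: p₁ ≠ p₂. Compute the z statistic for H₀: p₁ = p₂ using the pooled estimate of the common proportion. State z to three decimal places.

z = 2.060

p̂₁ = 160/326 ≈ 0.49080, p̂₂ = 853/1985 ≈ 0.42972.
Pooled p̂ = (160+853)/(326+1985) = 1013/2311 = 0.43834.
SE = √(p̂(1−p̂)(1/n₁+1/n₂)) = √(0.43834·0.56166·0.00357126) = √(0.000879237) = 0.02965.
z = (0.49080 − 0.42972)/0.02965 = 0.06108/0.02965 = 2.060.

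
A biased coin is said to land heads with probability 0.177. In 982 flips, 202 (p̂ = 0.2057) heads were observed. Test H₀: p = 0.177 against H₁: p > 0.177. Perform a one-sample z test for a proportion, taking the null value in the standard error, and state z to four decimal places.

p̂ = 202/982 = 0.205703.
SE = √(p₀(1−p₀)/n) = √(0.14567/982) = 0.012180.
z = (0.205703 − 0.177)/0.012180 = 0.028703/0.012180 = 2.3566.
p-value = P(Z > 2.357) ≈ 0.0092.

z = 2.3566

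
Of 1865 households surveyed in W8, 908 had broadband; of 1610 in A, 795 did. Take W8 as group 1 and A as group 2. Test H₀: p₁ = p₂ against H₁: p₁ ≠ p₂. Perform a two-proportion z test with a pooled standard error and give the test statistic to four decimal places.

z = -0.4072

p̂₁ = 908/1865 = 0.4868633, p̂₂ = 795/1610 = 0.4937888.
Pooled p̂ = (908+795)/(1865+1610) = 1703/3475 = 0.4900719.
SE = √(p̂(1−p̂)(1/n₁+1/n₂)) = √(0.4900719·0.5099281·0.00115731) = √(0.000289214) = 0.0170063.
z = (0.4868633 − 0.4937888)/0.0170063 = -0.0069255/0.0170063 = -0.4072.
Two-sided p-value ≈ 2·Φ(−0.407) = 0.6838.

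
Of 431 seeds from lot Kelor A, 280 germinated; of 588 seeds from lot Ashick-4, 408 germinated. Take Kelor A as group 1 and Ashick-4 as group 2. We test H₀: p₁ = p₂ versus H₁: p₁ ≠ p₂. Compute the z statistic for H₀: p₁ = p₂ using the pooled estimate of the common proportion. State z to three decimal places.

z = -1.489

p̂₁ = 280/431 = 0.64965, p̂₂ = 408/588 = 0.69388.
Pooled p̂ = (280+408)/(431+588) = 688/1019 = 0.67517.
SE = √(p̂(1−p̂)(1/n₁+1/n₂)) = √(0.67517·0.32483·0.00402087) = √(0.000881836) = 0.02970.
z = (0.64965 − 0.69388)/0.02970 = -0.04423/0.02970 = -1.489.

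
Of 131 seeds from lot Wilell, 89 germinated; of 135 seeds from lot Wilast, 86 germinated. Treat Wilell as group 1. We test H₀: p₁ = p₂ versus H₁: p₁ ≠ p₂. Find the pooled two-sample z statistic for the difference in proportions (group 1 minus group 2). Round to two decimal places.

p̂₁ = 89/131 ≈ 0.6794, p̂₂ = 86/135 ≈ 0.6370.
Pooled p̂ = (89+86)/(131+135) = 175/266 = 0.6579.
SE = √(p̂(1−p̂)(1/n₁+1/n₂)) = √(0.6579·0.3421·0.015041) = √(0.00338527) = 0.0582.
z = (0.6794 − 0.6370)/0.0582 = 0.0424/0.0582 = 0.73.

z = 0.73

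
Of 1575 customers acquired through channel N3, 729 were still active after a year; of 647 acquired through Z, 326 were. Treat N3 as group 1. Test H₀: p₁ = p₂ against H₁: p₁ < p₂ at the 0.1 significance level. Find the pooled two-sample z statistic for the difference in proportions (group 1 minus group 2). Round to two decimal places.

z = -1.76

p̂₁ = 729/1575 = 0.4629, p̂₂ = 326/647 = 0.5039.
Pooled p̂ = (729+326)/(1575+647) = 1055/2222 = 0.4748.
SE = √(0.249365 × 0.00218052) = 0.0233.
z = (0.4629 − 0.5039)/0.0233 = -0.0410/0.0233 = -1.76.
p-value = P(Z < -1.759) ≈ 0.0393, so at α = 0.1 we reject H₀.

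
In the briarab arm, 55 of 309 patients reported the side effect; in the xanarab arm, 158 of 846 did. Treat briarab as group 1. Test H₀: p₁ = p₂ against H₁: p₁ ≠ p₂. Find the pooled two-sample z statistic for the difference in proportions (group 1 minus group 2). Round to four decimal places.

z = -0.3401

p̂₁ = 55/309 = 0.177994, p̂₂ = 158/846 = 0.186761.
Pooled p̂ = (55+158)/(309+846) = 213/1155 = 0.184416.
SE = √(0.150406 × 0.00441828) = 0.025779.
z = (0.177994 − 0.186761)/0.025779 = -0.008767/0.025779 = -0.3401.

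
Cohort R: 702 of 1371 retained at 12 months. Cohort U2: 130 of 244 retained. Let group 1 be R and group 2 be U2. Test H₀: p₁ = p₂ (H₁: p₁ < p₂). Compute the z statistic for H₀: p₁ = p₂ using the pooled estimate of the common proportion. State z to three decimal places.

z = -0.598

p̂₁ = 702/1371 = 0.512035, p̂₂ = 130/244 = 0.532787.
Pooled p̂ = (702+130)/(1371+244) = 832/1615 = 0.515170.
SE = √(p̂(1−p̂)(1/n₁+1/n₂)) = √(0.515170·0.484830·0.00482776) = √(0.00120583) = 0.034725.
z = (0.512035 − 0.532787)/0.034725 = -0.020752/0.034725 = -0.598.
p-value = P(Z < -0.598) ≈ 0.2751.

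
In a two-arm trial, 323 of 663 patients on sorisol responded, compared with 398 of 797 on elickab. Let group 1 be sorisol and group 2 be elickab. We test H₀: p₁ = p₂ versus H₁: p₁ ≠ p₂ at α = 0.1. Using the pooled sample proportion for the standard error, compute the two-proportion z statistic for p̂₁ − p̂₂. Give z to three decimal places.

z = -0.464

p̂₁ = 323/663 = 0.48718, p̂₂ = 398/797 = 0.49937.
Pooled p̂ = (323+398)/(663+797) = 721/1460 = 0.49384.
SE = √(0.249962 × 0.002763) = 0.02628.
z = (0.48718 − 0.49937)/0.02628 = -0.01219/0.02628 = -0.464.
p-value = 2·P(Z > 0.464) ≈ 0.6427; since p > α = 0.1, fail to reject H₀.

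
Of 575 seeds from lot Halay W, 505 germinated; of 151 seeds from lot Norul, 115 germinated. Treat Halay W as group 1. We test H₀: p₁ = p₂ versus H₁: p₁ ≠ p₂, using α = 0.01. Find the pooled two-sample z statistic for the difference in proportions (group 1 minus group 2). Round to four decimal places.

z = 3.6133

p̂₁ = 505/575 = 0.8782609, p̂₂ = 115/151 = 0.7615894.
Pooled p̂ = (505+115)/(575+151) = 620/726 = 0.8539945.
SE = √(0.124688 × 0.00836165) = 0.0322893.
z = (0.8782609 − 0.7615894)/0.0322893 = 0.1166715/0.0322893 = 3.6133.
p-value = 2·P(Z > 3.613) ≈ 0.0003; since p < α = 0.01, reject H₀.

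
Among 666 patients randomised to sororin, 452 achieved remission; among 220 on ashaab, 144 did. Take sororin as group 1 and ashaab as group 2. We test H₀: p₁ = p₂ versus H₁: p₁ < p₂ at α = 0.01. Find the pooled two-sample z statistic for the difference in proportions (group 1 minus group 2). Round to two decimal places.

p̂₁ = 452/666 = 0.6787, p̂₂ = 144/220 = 0.6545.
Pooled p̂ = (452+144)/(666+220) = 596/886 = 0.6727.
SE = √(0.220179 × 0.00604696) = 0.0365.
z = (0.6787 − 0.6545)/0.0365 = 0.0242/0.0365 = 0.66.
p-value = P(Z < 0.661) ≈ 0.7458; since p > α = 0.01, fail to reject H₀.

z = 0.66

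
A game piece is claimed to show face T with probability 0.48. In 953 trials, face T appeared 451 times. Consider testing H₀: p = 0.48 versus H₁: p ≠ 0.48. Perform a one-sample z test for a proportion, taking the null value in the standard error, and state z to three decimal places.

p̂ = 451/953 = 0.47324.
Under H₀, SE = √(0.48·0.52/953) = √(0.00026191) = 0.01618.
z = (0.47324 − 0.48)/0.01618 = -0.00676/0.01618 = -0.418.
Two-sided p-value ≈ 2·Φ(−0.418) = 0.6763.

z = -0.418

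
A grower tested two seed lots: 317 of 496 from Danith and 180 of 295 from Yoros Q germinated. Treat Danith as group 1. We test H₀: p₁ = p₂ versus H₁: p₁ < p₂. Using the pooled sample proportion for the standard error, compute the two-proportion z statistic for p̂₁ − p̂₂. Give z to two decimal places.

p̂₁ = 317/496 ≈ 0.6391, p̂₂ = 180/295 ≈ 0.6102.
Pooled p̂ = (317+180)/(496+295) = 497/791 = 0.6283.
SE = √(0.233534 × 0.00540596) = 0.0355.
z = (0.6391 − 0.6102)/0.0355 = 0.0289/0.0355 = 0.81.

z = 0.81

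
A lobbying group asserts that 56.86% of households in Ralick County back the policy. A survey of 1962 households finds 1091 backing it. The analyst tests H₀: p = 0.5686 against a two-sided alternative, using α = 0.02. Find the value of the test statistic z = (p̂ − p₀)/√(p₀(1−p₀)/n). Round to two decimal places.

z = -1.12

p̂ = 1091/1962 = 0.5561.
Standard error under H₀: √(0.5686×0.4314/1962) = 0.0112.
z = (0.5561 − 0.5686)/0.0112 = -0.0125/0.0112 = -1.12.
p-value = 2·P(Z > 1.121) ≈ 0.2623. With α = 0.02, fail to reject H₀.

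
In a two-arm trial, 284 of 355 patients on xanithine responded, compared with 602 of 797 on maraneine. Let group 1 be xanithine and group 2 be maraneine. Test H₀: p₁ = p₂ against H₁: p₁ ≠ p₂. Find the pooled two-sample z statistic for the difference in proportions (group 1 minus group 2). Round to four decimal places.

p̂₁ = 284/355 = 0.800000, p̂₂ = 602/797 = 0.755332.
Pooled p̂ = (284+602)/(355+797) = 886/1152 = 0.769097.
SE = √(0.177587 × 0.00407161) = 0.026890.
z = (0.800000 − 0.755332)/0.026890 = 0.044668/0.026890 = 1.6611.

z = 1.6611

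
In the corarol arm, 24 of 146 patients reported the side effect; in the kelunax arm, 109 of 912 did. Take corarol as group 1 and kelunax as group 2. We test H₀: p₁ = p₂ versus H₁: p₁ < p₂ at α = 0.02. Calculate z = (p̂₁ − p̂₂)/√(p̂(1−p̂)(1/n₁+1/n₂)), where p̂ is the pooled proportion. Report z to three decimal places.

p̂₁ = 24/146 = 0.16438, p̂₂ = 109/912 = 0.11952.
Pooled p̂ = (24+109)/(146+912) = 133/1058 = 0.12571.
SE = √(0.109906 × 0.00794581) = 0.02955.
z = (0.16438 − 0.11952)/0.02955 = 0.04486/0.02955 = 1.518.
p-value = P(Z < 1.518) ≈ 0.9355. With α = 0.02, fail to reject H₀.

z = 1.518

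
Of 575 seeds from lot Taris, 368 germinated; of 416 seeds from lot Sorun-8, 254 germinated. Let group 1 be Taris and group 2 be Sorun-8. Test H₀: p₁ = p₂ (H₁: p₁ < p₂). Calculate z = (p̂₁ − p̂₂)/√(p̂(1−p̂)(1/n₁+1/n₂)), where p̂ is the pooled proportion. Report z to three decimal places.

z = 0.946

p̂₁ = 368/575 ≈ 0.640000, p̂₂ = 254/416 ≈ 0.610577.
Pooled p̂ = (368+254)/(575+416) = 622/991 = 0.627649.
SE = √(p̂(1−p̂)(1/n₁+1/n₂)) = √(0.627649·0.372351·0.00414298) = √(0.000968238) = 0.031117.
z = (0.640000 − 0.610577)/0.031117 = 0.029423/0.031117 = 0.946.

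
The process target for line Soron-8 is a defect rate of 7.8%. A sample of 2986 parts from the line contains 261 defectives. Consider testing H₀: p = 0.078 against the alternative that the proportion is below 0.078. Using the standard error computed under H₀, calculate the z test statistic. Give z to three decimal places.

z = 1.917

p̂ = 261/2986 ≈ 0.087408.
Standard error under H₀: √(0.078×0.922/2986) = 0.004908.
z = (0.087408 − 0.078)/0.004908 = 0.009408/0.004908 = 1.917.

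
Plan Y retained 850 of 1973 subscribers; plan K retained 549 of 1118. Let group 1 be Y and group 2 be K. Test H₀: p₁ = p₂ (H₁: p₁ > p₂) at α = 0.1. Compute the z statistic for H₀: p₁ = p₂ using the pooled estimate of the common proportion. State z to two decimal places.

p̂₁ = 850/1973 = 0.43082, p̂₂ = 549/1118 = 0.49106.
Pooled p̂ = (850+549)/(1973+1118) = 1399/3091 = 0.45260.
SE = √(p̂(1−p̂)(1/n₁+1/n₂)) = √(0.45260·0.54740·0.0014013) = √(0.000347176) = 0.01863.
z = (0.43082 − 0.49106)/0.01863 = -0.06024/0.01863 = -3.23.
p-value = P(Z > -3.233) ≈ 0.9994, so at α = 0.1 we fail to reject H₀.

z = -3.23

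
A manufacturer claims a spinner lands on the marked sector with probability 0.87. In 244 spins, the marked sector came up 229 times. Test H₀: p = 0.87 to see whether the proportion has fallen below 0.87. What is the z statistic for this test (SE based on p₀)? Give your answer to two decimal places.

z = 3.18

p̂ = 229/244 = 0.93852.
Under H₀, SE = √(0.87·0.13/244) = √(0.000463525) = 0.02153.
z = (0.93852 − 0.87)/0.02153 = 0.06852/0.02153 = 3.18.
p-value = P(Z < 3.183) ≈ 0.9993.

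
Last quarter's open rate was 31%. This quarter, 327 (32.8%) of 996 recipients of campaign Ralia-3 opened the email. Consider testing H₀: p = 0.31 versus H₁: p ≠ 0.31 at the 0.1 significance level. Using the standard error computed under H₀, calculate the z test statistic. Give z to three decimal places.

p̂ = 327/996 ≈ 0.32831.
Standard error under H₀: √(0.31×0.69/996) = 0.01465.
z = (0.32831 − 0.31)/0.01465 = 0.01831/0.01465 = 1.250.
Two-sided p-value ≈ 2·Φ(−1.250) = 0.2114; since p > α = 0.1, fail to reject H₀.

z = 1.250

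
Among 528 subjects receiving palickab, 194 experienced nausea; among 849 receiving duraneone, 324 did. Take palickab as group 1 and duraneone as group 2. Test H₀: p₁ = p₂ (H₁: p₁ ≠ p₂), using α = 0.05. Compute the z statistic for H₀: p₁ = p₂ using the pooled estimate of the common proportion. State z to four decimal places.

p̂₁ = 194/528 ≈ 0.367424, p̂₂ = 324/849 ≈ 0.381625.
Pooled p̂ = (194+324)/(528+849) = 518/1377 = 0.376180.
SE = √(p̂(1−p̂)(1/n₁+1/n₂)) = √(0.376180·0.623820·0.0030718) = √(0.000720854) = 0.026849.
z = (0.367424 − 0.381625)/0.026849 = -0.014201/0.026849 = -0.5289.
Two-sided p-value ≈ 2·Φ(−0.529) = 0.5969, so at α = 0.05 we fail to reject H₀.

z = -0.5289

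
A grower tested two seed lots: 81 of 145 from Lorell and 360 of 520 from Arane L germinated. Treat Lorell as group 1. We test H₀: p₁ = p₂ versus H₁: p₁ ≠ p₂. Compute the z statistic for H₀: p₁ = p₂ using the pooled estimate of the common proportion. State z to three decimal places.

p̂₁ = 81/145 ≈ 0.55862, p̂₂ = 360/520 ≈ 0.69231.
Pooled p̂ = (81+360)/(145+520) = 441/665 = 0.66316.
SE = √(p̂(1−p̂)(1/n₁+1/n₂)) = √(0.66316·0.33684·0.00881963) = √(0.00197012) = 0.04439.
z = (0.55862 − 0.69231)/0.04439 = -0.13369/0.04439 = -3.012.

z = -3.012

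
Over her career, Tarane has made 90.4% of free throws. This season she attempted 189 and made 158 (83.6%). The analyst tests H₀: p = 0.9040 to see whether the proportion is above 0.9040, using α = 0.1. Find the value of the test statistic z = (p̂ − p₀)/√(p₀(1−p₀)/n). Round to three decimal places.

z = -3.174

p̂ = 158/189 ≈ 0.83598.
SE = √(p₀(1−p₀)/n) = √(0.086784/189) = 0.02143.
z = (0.83598 − 0.904)/0.02143 = -0.06802/0.02143 = -3.174.
p-value = P(Z > -3.174) ≈ 0.9992; since p > α = 0.1, fail to reject H₀.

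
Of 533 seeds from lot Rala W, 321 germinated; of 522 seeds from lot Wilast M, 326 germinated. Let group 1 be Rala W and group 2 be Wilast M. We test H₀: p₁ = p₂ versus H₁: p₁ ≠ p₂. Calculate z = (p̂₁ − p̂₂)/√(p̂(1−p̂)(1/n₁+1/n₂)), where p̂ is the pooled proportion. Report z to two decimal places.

z = -0.74

p̂₁ = 321/533 = 0.6023, p̂₂ = 326/522 = 0.6245.
Pooled p̂ = (321+326)/(533+522) = 647/1055 = 0.6133.
SE = √(p̂(1−p̂)(1/n₁+1/n₂)) = √(0.6133·0.3867·0.00379188) = √(0.00089932) = 0.0300.
z = (0.6023 − 0.6245)/0.0300 = -0.0222/0.0300 = -0.74.
p-value = 2·P(Z > 0.743) ≈ 0.4577.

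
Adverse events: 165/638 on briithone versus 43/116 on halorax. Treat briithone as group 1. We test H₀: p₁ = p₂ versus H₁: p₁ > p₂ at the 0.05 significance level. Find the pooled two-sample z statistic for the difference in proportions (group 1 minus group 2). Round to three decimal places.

z = -2.484

p̂₁ = 165/638 = 0.25862, p̂₂ = 43/116 = 0.37069.
Pooled p̂ = (165+43)/(638+116) = 208/754 = 0.27586.
SE = √(p̂(1−p̂)(1/n₁+1/n₂)) = √(0.27586·0.72414·0.0101881) = √(0.00203519) = 0.04511.
z = (0.25862 − 0.37069)/0.04511 = -0.11207/0.04511 = -2.484.
p-value = P(Z > -2.484) ≈ 0.9935; since p > α = 0.05, fail to reject H₀.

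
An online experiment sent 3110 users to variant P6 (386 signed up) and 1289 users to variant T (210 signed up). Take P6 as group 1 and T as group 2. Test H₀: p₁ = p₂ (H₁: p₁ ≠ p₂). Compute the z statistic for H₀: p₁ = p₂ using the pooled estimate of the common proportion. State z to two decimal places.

z = -3.42

p̂₁ = 386/3110 = 0.12412, p̂₂ = 210/1289 = 0.16292.
Pooled p̂ = (386+210)/(3110+1289) = 596/4399 = 0.13549.
SE = √(p̂(1−p̂)(1/n₁+1/n₂)) = √(0.13549·0.86451·0.00109734) = √(0.00012853) = 0.01134.
z = (0.12412 − 0.16292)/0.01134 = -0.03880/0.01134 = -3.42.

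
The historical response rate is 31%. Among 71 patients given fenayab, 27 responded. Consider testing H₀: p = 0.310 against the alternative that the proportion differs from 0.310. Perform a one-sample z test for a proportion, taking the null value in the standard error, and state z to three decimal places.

p̂ = 27/71 ≈ 0.38028.
Under H₀, SE = √(0.31·0.69/71) = √(0.00301268) = 0.05489.
z = (0.38028 − 0.31)/0.05489 = 0.07028/0.05489 = 1.280.

z = 1.280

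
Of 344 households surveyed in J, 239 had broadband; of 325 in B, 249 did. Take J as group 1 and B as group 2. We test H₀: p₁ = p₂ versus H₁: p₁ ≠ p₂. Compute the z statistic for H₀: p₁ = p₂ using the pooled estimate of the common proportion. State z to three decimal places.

z = -2.077

p̂₁ = 239/344 ≈ 0.69477, p̂₂ = 249/325 ≈ 0.76615.
Pooled p̂ = (239+249)/(344+325) = 488/669 = 0.72945.
SE = √(0.197354 × 0.0059839) = 0.03436.
z = (0.69477 − 0.76615)/0.03436 = -0.07138/0.03436 = -2.077.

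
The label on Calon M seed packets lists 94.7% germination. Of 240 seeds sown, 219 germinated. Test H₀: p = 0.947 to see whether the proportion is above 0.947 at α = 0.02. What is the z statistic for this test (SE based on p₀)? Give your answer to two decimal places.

p̂ = 219/240 = 0.91250.
Standard error under H₀: √(0.947×0.053/240) = 0.01446.
z = (0.91250 − 0.947)/0.01446 = -0.03450/0.01446 = -2.39.
p-value = P(Z > -2.386) ≈ 0.9915, so at α = 0.02 we fail to reject H₀.

z = -2.39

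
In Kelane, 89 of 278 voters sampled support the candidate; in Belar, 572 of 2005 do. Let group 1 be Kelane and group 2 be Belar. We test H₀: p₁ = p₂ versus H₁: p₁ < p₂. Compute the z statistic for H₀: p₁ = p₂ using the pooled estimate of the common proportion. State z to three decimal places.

p̂₁ = 89/278 = 0.320144, p̂₂ = 572/2005 = 0.285287.
Pooled p̂ = (89+572)/(278+2005) = 661/2283 = 0.289531.
SE = √(0.205703 × 0.00409588) = 0.029026.
z = (0.320144 − 0.285287)/0.029026 = 0.034857/0.029026 = 1.201.

z = 1.201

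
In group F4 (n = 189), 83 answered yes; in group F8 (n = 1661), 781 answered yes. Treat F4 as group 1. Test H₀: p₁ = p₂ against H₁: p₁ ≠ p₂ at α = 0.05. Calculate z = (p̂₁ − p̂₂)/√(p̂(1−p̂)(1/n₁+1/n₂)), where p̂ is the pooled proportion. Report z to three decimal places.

p̂₁ = 83/189 ≈ 0.43915, p̂₂ = 781/1661 ≈ 0.47020.
Pooled p̂ = (83+781)/(189+1661) = 864/1850 = 0.46703.
SE = √(p̂(1−p̂)(1/n₁+1/n₂)) = √(0.46703·0.53297·0.00589305) = √(0.00146686) = 0.03830.
z = (0.43915 − 0.47020)/0.03830 = -0.03105/0.03830 = -0.811.
Two-sided p-value ≈ 2·Φ(−0.811) = 0.4176. With α = 0.05, fail to reject H₀.

z = -0.811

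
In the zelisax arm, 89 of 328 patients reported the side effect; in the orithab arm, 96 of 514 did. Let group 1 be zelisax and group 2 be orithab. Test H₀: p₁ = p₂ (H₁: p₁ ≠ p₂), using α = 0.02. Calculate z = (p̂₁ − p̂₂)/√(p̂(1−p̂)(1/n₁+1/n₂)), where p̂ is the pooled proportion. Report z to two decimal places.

z = 2.89

p̂₁ = 89/328 = 0.27134, p̂₂ = 96/514 = 0.18677.
Pooled p̂ = (89+96)/(328+514) = 185/842 = 0.21971.
SE = √(p̂(1−p̂)(1/n₁+1/n₂)) = √(0.21971·0.78029·0.00499431) = √(0.000856225) = 0.02926.
z = (0.27134 − 0.18677)/0.02926 = 0.08457/0.02926 = 2.89.
p-value = 2·P(Z > 2.890) ≈ 0.0038, so at α = 0.02 we reject H₀.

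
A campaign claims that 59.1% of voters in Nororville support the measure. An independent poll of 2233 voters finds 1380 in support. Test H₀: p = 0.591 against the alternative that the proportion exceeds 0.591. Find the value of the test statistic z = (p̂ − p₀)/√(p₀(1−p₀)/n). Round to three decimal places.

z = 2.595

p̂ = 1380/2233 ≈ 0.618003.
SE = √(p₀(1−p₀)/n) = √(0.24172/2233) = 0.010404.
z = (0.618003 − 0.591)/0.010404 = 0.027003/0.010404 = 2.595.
p-value = P(Z > 2.595) ≈ 0.0047.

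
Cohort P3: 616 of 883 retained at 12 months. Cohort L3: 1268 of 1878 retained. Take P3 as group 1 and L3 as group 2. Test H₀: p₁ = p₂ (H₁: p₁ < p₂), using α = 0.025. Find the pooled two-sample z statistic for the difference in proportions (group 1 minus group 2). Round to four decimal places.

z = 1.1810

p̂₁ = 616/883 ≈ 0.697622, p̂₂ = 1268/1878 ≈ 0.675186.
Pooled p̂ = (616+1268)/(883+1878) = 1884/2761 = 0.682361.
SE = √(p̂(1−p̂)(1/n₁+1/n₂)) = √(0.682361·0.317639·0.00166498) = √(0.000360876) = 0.018997.
z = (0.697622 − 0.675186)/0.018997 = 0.022436/0.018997 = 1.1810.
p-value = P(Z < 1.181) ≈ 0.8812, so at α = 0.025 we fail to reject H₀.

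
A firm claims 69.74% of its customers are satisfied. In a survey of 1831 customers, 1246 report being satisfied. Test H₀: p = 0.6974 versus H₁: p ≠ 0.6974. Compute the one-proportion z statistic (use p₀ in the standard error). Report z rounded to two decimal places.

z = -1.57

p̂ = 1246/1831 ≈ 0.68050.
Under H₀, SE = √(0.6974·0.3026/1831) = √(0.000115256) = 0.01074.
z = (0.68050 − 0.6974)/0.01074 = -0.01690/0.01074 = -1.57.
Two-sided p-value ≈ 2·Φ(−1.574) = 0.1155.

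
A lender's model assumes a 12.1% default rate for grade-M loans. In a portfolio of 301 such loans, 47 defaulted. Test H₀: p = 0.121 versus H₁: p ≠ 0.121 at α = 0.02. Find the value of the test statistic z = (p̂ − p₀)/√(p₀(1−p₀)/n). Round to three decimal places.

p̂ = 47/301 = 0.15615.
Standard error under H₀: √(0.121×0.879/301) = 0.01880.
z = (0.15615 − 0.121)/0.01880 = 0.03515/0.01880 = 1.870.
Two-sided p-value ≈ 2·Φ(−1.870) = 0.0615, so at α = 0.02 we fail to reject H₀.

z = 1.870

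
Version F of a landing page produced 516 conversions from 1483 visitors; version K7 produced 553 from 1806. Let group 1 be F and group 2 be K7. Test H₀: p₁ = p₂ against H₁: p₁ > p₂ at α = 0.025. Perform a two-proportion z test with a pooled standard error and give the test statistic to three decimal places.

p̂₁ = 516/1483 = 0.347943, p̂₂ = 553/1806 = 0.306202.
Pooled p̂ = (516+553)/(1483+1806) = 1069/3289 = 0.325023.
SE = √(0.219383 × 0.00122802) = 0.016414.
z = (0.347943 − 0.306202)/0.016414 = 0.041741/0.016414 = 2.543.
p-value = P(Z > 2.543) ≈ 0.0055, so at α = 0.025 we reject H₀.

z = 2.543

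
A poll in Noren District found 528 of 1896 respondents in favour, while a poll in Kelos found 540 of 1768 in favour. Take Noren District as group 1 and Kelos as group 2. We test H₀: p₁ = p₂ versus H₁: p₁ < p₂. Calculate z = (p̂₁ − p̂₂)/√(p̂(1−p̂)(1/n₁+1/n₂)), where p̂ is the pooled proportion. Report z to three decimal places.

z = -1.794

p̂₁ = 528/1896 = 0.27848, p̂₂ = 540/1768 = 0.30543.
Pooled p̂ = (528+540)/(1896+1768) = 1068/3664 = 0.29148.
SE = √(0.206521 × 0.00109304) = 0.01502.
z = (0.27848 − 0.30543)/0.01502 = -0.02695/0.01502 = -1.794.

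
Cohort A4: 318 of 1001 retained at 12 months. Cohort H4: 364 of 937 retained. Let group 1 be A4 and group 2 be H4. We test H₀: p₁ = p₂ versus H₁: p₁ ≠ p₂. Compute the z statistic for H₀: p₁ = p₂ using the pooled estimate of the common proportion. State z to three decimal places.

p̂₁ = 318/1001 = 0.31768, p̂₂ = 364/937 = 0.38847.
Pooled p̂ = (318+364)/(1001+937) = 682/1938 = 0.35191.
SE = √(p̂(1−p̂)(1/n₁+1/n₂)) = √(0.35191·0.64809·0.00206624) = √(0.000471245) = 0.02171.
z = (0.31768 − 0.38847)/0.02171 = -0.07079/0.02171 = -3.261.
p-value = 2·P(Z > 3.261) ≈ 0.0011.

z = -3.261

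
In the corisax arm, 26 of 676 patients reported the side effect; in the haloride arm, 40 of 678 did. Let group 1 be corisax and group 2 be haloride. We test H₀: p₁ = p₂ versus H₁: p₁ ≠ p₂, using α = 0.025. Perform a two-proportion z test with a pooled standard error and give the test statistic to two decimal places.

z = -1.75

p̂₁ = 26/676 ≈ 0.0385, p̂₂ = 40/678 ≈ 0.0590.
Pooled p̂ = (26+40)/(676+678) = 66/1354 = 0.0487.
SE = √(0.0463684 × 0.00295422) = 0.0117.
z = (0.0385 − 0.0590)/0.0117 = -0.0205/0.0117 = -1.75.
p-value = 2·P(Z > 1.755) ≈ 0.0793; since p > α = 0.025, fail to reject H₀.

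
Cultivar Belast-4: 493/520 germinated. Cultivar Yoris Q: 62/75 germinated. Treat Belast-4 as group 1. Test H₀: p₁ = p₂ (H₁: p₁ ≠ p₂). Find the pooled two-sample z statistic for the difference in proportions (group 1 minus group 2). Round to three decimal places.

z = 3.925

p̂₁ = 493/520 = 0.94808, p̂₂ = 62/75 = 0.82667.
Pooled p̂ = (493+62)/(520+75) = 555/595 = 0.93277.
SE = √(p̂(1−p̂)(1/n₁+1/n₂)) = √(0.93277·0.06723·0.0152564) = √(0.00095669) = 0.03093.
z = (0.94808 − 0.82667)/0.03093 = 0.12141/0.03093 = 3.925.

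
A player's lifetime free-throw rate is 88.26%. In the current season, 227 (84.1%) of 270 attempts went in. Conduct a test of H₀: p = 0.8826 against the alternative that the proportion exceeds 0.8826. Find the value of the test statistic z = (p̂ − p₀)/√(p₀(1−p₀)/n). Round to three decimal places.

p̂ = 227/270 ≈ 0.84074.
SE = √(p₀(1−p₀)/n) = √(0.10362/270) = 0.01959.
z = (0.84074 − 0.8826)/0.01959 = -0.04186/0.01959 = -2.137.
p-value = P(Z > -2.137) ≈ 0.9837.

z = -2.137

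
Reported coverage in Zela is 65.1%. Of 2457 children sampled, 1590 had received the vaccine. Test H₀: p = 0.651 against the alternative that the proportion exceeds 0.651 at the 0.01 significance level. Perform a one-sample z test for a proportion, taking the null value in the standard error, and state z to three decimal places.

z = -0.402

p̂ = 1590/2457 ≈ 0.64713.
Standard error under H₀: √(0.651×0.349/2457) = 0.00962.
z = (0.64713 − 0.651)/0.00962 = -0.00387/0.00962 = -0.402.
p-value = P(Z > -0.402) ≈ 0.6563; since p > α = 0.01, fail to reject H₀.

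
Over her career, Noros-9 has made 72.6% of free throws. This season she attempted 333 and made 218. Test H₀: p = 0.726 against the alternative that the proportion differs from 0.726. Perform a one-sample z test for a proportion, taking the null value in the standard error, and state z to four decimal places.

z = -2.9191

p̂ = 218/333 = 0.654655.
SE = √(p₀(1−p₀)/n) = √(0.19892/333) = 0.024441.
z = (0.654655 − 0.726)/0.024441 = -0.071345/0.024441 = -2.9191.
p-value = 2·P(Z > 2.919) ≈ 0.0035.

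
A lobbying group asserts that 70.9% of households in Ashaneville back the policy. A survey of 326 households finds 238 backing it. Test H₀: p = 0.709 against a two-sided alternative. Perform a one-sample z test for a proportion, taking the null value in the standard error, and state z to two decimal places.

z = 0.84

p̂ = 238/326 = 0.7301.
SE = √(p₀(1−p₀)/n) = √(0.20632/326) = 0.0252.
z = (0.7301 − 0.709)/0.0252 = 0.0211/0.0252 = 0.84.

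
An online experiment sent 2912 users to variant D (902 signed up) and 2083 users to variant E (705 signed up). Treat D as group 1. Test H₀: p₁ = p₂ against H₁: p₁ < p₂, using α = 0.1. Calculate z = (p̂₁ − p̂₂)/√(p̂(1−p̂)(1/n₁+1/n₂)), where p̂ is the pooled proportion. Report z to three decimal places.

p̂₁ = 902/2912 = 0.309753, p̂₂ = 705/2083 = 0.338454.
Pooled p̂ = (902+705)/(2912+2083) = 1607/4995 = 0.321722.
SE = √(p̂(1−p̂)(1/n₁+1/n₂)) = √(0.321722·0.678278·0.000823483) = √(0.000179698) = 0.013405.
z = (0.309753 − 0.338454)/0.013405 = -0.028701/0.013405 = -2.141.
p-value = P(Z < -2.141) ≈ 0.0161. With α = 0.1, reject H₀.

z = -2.141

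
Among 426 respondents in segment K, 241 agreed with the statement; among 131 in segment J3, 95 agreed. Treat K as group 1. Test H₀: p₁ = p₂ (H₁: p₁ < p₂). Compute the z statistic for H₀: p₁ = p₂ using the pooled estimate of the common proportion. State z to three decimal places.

p̂₁ = 241/426 = 0.565728, p̂₂ = 95/131 = 0.725191.
Pooled p̂ = (241+95)/(426+131) = 336/557 = 0.603232.
SE = √(0.239343 × 0.00998101) = 0.048876.
z = (0.565728 − 0.725191)/0.048876 = -0.159463/0.048876 = -3.263.
p-value = P(Z < -3.263) ≈ 0.0006.

z = -3.263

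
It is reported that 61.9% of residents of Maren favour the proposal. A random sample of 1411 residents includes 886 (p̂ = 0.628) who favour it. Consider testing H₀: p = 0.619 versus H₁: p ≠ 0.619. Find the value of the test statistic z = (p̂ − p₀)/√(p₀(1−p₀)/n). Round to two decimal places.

p̂ = 886/1411 = 0.6279.
Under H₀, SE = √(0.619·0.381/1411) = √(0.000167143) = 0.0129.
z = (0.6279 − 0.619)/0.0129 = 0.0089/0.0129 = 0.69.
Two-sided p-value ≈ 2·Φ(−0.690) = 0.4901.

z = 0.69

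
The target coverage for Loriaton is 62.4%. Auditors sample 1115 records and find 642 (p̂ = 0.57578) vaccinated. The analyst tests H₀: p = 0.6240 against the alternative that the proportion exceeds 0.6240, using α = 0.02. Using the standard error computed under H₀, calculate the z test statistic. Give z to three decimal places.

p̂ = 642/1115 ≈ 0.575785.
Standard error under H₀: √(0.624×0.376/1115) = 0.014506.
z = (0.575785 − 0.624)/0.014506 = -0.048215/0.014506 = -3.324.
p-value = P(Z > -3.324) ≈ 0.9996; since p > α = 0.02, fail to reject H₀.

z = -3.324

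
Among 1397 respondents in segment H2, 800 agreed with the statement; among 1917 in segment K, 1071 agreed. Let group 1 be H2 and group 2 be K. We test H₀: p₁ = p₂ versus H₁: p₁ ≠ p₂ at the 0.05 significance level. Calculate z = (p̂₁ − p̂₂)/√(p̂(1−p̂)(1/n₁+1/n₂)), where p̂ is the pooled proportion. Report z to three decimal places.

p̂₁ = 800/1397 ≈ 0.57266, p̂₂ = 1071/1917 ≈ 0.55869.
Pooled p̂ = (800+1071)/(1397+1917) = 1871/3314 = 0.56457.
SE = √(0.24583 × 0.00123747) = 0.01744.
z = (0.57266 − 0.55869)/0.01744 = 0.01397/0.01744 = 0.801.
p-value = 2·P(Z > 0.801) ≈ 0.4231, so at α = 0.05 we fail to reject H₀.

z = 0.801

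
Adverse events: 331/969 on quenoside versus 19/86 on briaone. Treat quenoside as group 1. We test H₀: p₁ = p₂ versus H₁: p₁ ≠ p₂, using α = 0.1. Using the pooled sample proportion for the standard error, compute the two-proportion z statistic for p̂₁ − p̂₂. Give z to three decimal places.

z = 2.278

p̂₁ = 331/969 ≈ 0.341589, p̂₂ = 19/86 ≈ 0.220930.
Pooled p̂ = (331+19)/(969+86) = 350/1055 = 0.331754.
SE = √(0.221693 × 0.0126599) = 0.052977.
z = (0.341589 − 0.220930)/0.052977 = 0.120659/0.052977 = 2.278.
Two-sided p-value ≈ 2·Φ(−2.278) = 0.0228, so at α = 0.1 we reject H₀.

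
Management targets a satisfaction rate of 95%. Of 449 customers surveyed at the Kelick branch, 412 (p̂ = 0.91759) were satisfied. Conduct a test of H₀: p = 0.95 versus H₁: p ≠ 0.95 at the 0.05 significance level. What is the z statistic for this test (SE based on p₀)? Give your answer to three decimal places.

z = -3.151

p̂ = 412/449 = 0.917595.
Standard error under H₀: √(0.95×0.05/449) = 0.010285.
z = (0.917595 − 0.95)/0.010285 = -0.032405/0.010285 = -3.151.
Two-sided p-value ≈ 2·Φ(−3.151) = 0.0016; since p < α = 0.05, reject H₀.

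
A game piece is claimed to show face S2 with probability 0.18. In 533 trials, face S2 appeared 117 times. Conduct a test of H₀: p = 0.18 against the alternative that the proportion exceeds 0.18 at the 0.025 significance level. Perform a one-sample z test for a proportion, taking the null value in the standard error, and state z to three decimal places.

z = 2.374

p̂ = 117/533 = 0.21951.
Standard error under H₀: √(0.18×0.82/533) = 0.01664.
z = (0.21951 − 0.18)/0.01664 = 0.03951/0.01664 = 2.374.
p-value = P(Z > 2.374) ≈ 0.0088, so at α = 0.025 we reject H₀.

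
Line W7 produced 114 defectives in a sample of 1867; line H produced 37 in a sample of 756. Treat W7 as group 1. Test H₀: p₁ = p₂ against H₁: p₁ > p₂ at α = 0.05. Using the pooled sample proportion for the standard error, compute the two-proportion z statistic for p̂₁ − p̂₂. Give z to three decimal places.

z = 1.207

p̂₁ = 114/1867 ≈ 0.06106, p̂₂ = 37/756 ≈ 0.04894.
Pooled p̂ = (114+37)/(1867+756) = 151/2623 = 0.05757.
SE = √(0.0542536 × 0.00185837) = 0.01004.
z = (0.06106 − 0.04894)/0.01004 = 0.01212/0.01004 = 1.207.
p-value = P(Z > 1.207) ≈ 0.1137. With α = 0.05, fail to reject H₀.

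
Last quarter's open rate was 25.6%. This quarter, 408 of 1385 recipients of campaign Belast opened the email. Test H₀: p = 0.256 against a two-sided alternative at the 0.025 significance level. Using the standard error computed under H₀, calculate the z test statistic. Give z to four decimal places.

p̂ = 408/1385 ≈ 0.294585.
SE = √(p₀(1−p₀)/n) = √(0.19046/1385) = 0.011727.
z = (0.294585 − 0.256)/0.011727 = 0.038585/0.011727 = 3.2903.
p-value = 2·P(Z > 3.290) ≈ 0.0010; since p < α = 0.025, reject H₀.

z = 3.2903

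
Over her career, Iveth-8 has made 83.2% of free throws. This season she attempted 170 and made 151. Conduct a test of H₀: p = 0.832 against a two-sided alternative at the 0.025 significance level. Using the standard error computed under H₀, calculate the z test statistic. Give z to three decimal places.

p̂ = 151/170 = 0.888235.
SE = √(p₀(1−p₀)/n) = √(0.13978/170) = 0.028674.
z = (0.888235 − 0.832)/0.028674 = 0.056235/0.028674 = 1.961.
p-value = 2·P(Z > 1.961) ≈ 0.0499; since p > α = 0.025, fail to reject H₀.

z = 1.961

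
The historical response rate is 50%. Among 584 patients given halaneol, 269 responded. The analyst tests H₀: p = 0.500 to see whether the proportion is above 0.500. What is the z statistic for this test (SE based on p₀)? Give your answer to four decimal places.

p̂ = 269/584 = 0.460616.
Under H₀, SE = √(0.5·0.5/584) = √(0.000428082) = 0.020690.
z = (0.460616 − 0.5)/0.020690 = -0.039384/0.020690 = -1.9035.
p-value = P(Z > -1.903) ≈ 0.9715.

z = -1.9035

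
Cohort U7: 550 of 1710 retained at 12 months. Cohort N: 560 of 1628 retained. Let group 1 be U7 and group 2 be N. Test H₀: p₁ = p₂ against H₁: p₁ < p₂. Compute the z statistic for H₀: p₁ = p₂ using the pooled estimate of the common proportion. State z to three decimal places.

z = -1.370

p̂₁ = 550/1710 ≈ 0.32164, p̂₂ = 560/1628 ≈ 0.34398.
Pooled p̂ = (550+560)/(1710+1628) = 1110/3338 = 0.33253.
SE = √(p̂(1−p̂)(1/n₁+1/n₂)) = √(0.33253·0.66747·0.00119905) = √(0.000266135) = 0.01631.
z = (0.32164 − 0.34398)/0.01631 = -0.02234/0.01631 = -1.370.
p-value = P(Z < -1.370) ≈ 0.0854.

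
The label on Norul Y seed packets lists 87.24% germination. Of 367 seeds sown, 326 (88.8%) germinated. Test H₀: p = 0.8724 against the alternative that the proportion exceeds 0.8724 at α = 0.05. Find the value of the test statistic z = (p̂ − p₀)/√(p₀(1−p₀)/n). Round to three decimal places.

p̂ = 326/367 = 0.88828.
Standard error under H₀: √(0.8724×0.1276/367) = 0.01742.
z = (0.88828 − 0.8724)/0.01742 = 0.01588/0.01742 = 0.912.
p-value = P(Z > 0.912) ≈ 0.1809; since p > α = 0.05, fail to reject H₀.

z = 0.912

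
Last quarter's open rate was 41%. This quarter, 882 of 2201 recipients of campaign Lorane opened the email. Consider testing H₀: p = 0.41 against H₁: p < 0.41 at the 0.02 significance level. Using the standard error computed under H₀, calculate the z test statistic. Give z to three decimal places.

p̂ = 882/2201 = 0.40073.
Under H₀, SE = √(0.41·0.59/2201) = √(0.000109905) = 0.01048.
z = (0.40073 − 0.41)/0.01048 = -0.00927/0.01048 = -0.885.
p-value = P(Z < -0.885) ≈ 0.1882; since p > α = 0.02, fail to reject H₀.

z = -0.885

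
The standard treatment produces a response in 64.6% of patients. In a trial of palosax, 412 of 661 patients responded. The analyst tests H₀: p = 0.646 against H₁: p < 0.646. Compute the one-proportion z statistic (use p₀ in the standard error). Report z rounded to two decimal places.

p̂ = 412/661 ≈ 0.6233.
Standard error under H₀: √(0.646×0.354/661) = 0.0186.
z = (0.6233 − 0.646)/0.0186 = -0.0227/0.0186 = -1.22.

z = -1.22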